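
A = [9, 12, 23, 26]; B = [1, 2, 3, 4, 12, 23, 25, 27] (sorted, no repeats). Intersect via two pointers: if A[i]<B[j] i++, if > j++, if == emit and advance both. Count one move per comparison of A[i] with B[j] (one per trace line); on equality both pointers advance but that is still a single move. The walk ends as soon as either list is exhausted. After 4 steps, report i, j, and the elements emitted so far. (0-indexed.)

i=0 j=0: 9>1, j++
i=0 j=1: 9>2, j++
i=0 j=2: 9>3, j++
i=0 j=3: 9>4, j++

i=0, j=4, emitted=[]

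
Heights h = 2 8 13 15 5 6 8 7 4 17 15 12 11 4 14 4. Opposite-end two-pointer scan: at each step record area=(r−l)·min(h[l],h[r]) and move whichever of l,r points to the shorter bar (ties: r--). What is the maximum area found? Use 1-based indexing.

l=1 r=16: min(2,4)*15=30 best=30 *, l++
l=2 r=16: min(8,4)*14=56 best=56 *, r--
l=2 r=15: min(8,14)*13=104 best=104 *, l++
l=3 r=15: min(13,14)*12=156 best=156 *, l++
l=4 r=15: min(15,14)*11=154 best=156, r--
l=4 r=14: min(15,4)*10=40 best=156, r--
l=4 r=13: min(15,11)*9=99 best=156, r--
l=4 r=12: min(15,12)*8=96 best=156, r--
l=4 r=11: min(15,15)*7=105 best=156, r--
l=4 r=10: min(15,17)*6=90 best=156, l++
l=5 r=10: min(5,17)*5=25 best=156, l++
l=6 r=10: min(6,17)*4=24 best=156, l++
l=7 r=10: min(8,17)*3=24 best=156, l++
l=8 r=10: min(7,17)*2=14 best=156, l++
l=9 r=10: min(4,17)*1=4 best=156, l++

max area = 156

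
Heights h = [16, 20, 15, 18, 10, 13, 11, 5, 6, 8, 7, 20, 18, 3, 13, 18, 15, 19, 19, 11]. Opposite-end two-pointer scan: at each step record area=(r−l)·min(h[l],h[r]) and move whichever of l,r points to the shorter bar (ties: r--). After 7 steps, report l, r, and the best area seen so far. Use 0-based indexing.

[0,19] min(16,11)*19=209 best=209 * → r--
[0,18] min(16,19)*18=288 best=288 * → l++
[1,18] min(20,19)*17=323 best=323 * → r--
[1,17] min(20,19)*16=304 best=323 → r--
[1,16] min(20,15)*15=225 best=323 → r--
[1,15] min(20,18)*14=252 best=323 → r--
[1,14] min(20,13)*13=169 best=323 → r--

l=1, r=13, best area=323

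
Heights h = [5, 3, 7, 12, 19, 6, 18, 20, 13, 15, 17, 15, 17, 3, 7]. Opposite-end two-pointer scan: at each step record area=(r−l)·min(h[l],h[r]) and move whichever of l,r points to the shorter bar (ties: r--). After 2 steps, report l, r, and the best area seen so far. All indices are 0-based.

l=2, r=14, best area=70

l=0 r=14: min(5,7)*14=70 best=70 *, l++
l=1 r=14: min(3,7)*13=39 best=70, l++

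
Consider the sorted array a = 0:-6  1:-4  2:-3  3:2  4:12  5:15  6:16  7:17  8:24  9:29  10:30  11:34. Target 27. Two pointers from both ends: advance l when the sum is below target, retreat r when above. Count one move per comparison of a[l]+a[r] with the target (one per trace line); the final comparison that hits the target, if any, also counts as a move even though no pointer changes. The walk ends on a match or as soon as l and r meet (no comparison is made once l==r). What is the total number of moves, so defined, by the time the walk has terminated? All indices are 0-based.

[0,11] -6+34=28 >27 → r--
[0,10] -6+30=24 <27 → l++
[1,10] -4+30=26 <27 → l++
[2,10] -3+30=27 → found

4 moves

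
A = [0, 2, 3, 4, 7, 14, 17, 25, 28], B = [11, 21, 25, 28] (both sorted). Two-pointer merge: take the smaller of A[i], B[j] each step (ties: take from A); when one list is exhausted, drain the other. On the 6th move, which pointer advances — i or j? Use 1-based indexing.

j

[i=1,j=1] A[i]=0<=B[j]=11 take 0 → i++
[i=2,j=1] A[i]=2<=B[j]=11 take 2 → i++
[i=3,j=1] A[i]=3<=B[j]=11 take 3 → i++
[i=4,j=1] A[i]=4<=B[j]=11 take 4 → i++
[i=5,j=1] A[i]=7<=B[j]=11 take 7 → i++
[i=6,j=1] A[i]=14>B[j]=11 take 11 → j++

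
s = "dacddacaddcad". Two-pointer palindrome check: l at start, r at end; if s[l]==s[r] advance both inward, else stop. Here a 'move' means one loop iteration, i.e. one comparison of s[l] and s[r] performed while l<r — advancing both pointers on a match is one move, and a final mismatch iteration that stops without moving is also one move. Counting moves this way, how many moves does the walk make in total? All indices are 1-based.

6 moves

[1,13] 'd'=='d' → l++,r--
[2,12] 'a'=='a' → l++,r--
[3,11] 'c'=='c' → l++,r--
[4,10] 'd'=='d' → l++,r--
[5,9] 'd'=='d' → l++,r--
[6,8] 'a'=='a' → l++,r--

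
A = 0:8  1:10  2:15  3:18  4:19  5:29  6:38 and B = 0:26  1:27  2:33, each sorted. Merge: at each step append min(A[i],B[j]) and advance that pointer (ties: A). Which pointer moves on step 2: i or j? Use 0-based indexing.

i=0 j=0: A[i]=8<=B[j]=26 take 8, i++
i=1 j=0: A[i]=10<=B[j]=26 take 10, i++

i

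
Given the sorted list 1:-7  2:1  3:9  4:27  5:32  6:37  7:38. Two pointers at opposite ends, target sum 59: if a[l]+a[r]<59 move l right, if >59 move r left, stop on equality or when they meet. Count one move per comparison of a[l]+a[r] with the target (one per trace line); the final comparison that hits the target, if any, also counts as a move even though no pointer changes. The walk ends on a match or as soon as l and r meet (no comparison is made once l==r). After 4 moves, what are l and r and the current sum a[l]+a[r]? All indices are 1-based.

[1,7] -7+38=31 <59 → l++
[2,7] 1+38=39 <59 → l++
[3,7] 9+38=47 <59 → l++
[4,7] 27+38=65 >59 → r--

l=4, r=6, sum=64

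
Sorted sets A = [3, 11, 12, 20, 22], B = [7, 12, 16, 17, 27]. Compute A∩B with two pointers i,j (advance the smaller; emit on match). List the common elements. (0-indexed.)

[i=0,j=0] 3<7 → i++
[i=1,j=0] 11>7 → j++
[i=1,j=1] 11<12 → i++
[i=2,j=1] 12==12 emit → i++,j++
[i=3,j=2] 20>16 → j++
[i=3,j=3] 20>17 → j++
[i=3,j=4] 20<27 → i++
[i=4,j=4] 22<27 → i++

intersection = [12]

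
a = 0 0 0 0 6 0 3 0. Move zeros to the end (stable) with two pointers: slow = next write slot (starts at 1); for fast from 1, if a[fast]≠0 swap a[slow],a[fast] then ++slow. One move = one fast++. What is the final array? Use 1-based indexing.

[6, 3, 0, 0, 0, 0, 0, 0]

(s=1,f=1) a[fast]=0 → fast++
(s=1,f=2) a[fast]=0 → fast++
(s=1,f=3) a[fast]=0 → fast++
(s=1,f=4) a[fast]=0 → fast++
(s=1,f=5) a[fast]=6≠0 swap→a[1]=6 → slow++,fast++
(s=2,f=6) a[fast]=0 → fast++
(s=2,f=7) a[fast]=3≠0 swap→a[2]=3 → slow++,fast++
(s=3,f=8) a[fast]=0 → fast++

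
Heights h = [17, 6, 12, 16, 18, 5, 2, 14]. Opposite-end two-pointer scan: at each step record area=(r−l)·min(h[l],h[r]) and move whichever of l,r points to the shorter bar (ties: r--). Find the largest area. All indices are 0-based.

l=0 r=7: min(17,14)*7=98 best=98 *, r--
l=0 r=6: min(17,2)*6=12 best=98, r--
l=0 r=5: min(17,5)*5=25 best=98, r--
l=0 r=4: min(17,18)*4=68 best=98, l++
l=1 r=4: min(6,18)*3=18 best=98, l++
l=2 r=4: min(12,18)*2=24 best=98, l++
l=3 r=4: min(16,18)*1=16 best=98, l++

max area = 98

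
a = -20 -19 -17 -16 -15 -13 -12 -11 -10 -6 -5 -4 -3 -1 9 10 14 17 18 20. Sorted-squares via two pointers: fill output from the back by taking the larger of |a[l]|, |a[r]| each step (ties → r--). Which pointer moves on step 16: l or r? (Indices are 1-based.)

l

[1,20] |-20|<=|20| out[20]=400 → r--
[1,19] |-20|>|18| out[19]=400 → l++
[2,19] |-19|>|18| out[18]=361 → l++
[3,19] |-17|<=|18| out[17]=324 → r--
[3,18] |-17|<=|17| out[16]=289 → r--
[3,17] |-17|>|14| out[15]=289 → l++
[4,17] |-16|>|14| out[14]=256 → l++
[5,17] |-15|>|14| out[13]=225 → l++
[6,17] |-13|<=|14| out[12]=196 → r--
[6,16] |-13|>|10| out[11]=169 → l++
[7,16] |-12|>|10| out[10]=144 → l++
[8,16] |-11|>|10| out[9]=121 → l++
[9,16] |-10|<=|10| out[8]=100 → r--
[9,15] |-10|>|9| out[7]=100 → l++
[10,15] |-6|<=|9| out[6]=81 → r--
[10,14] |-6|>|-1| out[5]=36 → l++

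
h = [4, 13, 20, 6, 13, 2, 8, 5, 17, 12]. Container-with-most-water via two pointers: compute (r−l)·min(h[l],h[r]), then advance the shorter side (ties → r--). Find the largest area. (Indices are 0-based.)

[0,9] min(4,12)*9=36 best=36 * → l++
[1,9] min(13,12)*8=96 best=96 * → r--
[1,8] min(13,17)*7=91 best=96 → l++
[2,8] min(20,17)*6=102 best=102 * → r--
[2,7] min(20,5)*5=25 best=102 → r--
[2,6] min(20,8)*4=32 best=102 → r--
[2,5] min(20,2)*3=6 best=102 → r--
[2,4] min(20,13)*2=26 best=102 → r--
[2,3] min(20,6)*1=6 best=102 → r--

max area = 102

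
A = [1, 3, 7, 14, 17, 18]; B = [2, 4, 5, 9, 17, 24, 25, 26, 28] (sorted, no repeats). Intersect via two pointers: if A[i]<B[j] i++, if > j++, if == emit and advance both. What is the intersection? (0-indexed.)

intersection = [17]

[i=0,j=0] 1<2 → i++
[i=1,j=0] 3>2 → j++
[i=1,j=1] 3<4 → i++
[i=2,j=1] 7>4 → j++
[i=2,j=2] 7>5 → j++
[i=2,j=3] 7<9 → i++
[i=3,j=3] 14>9 → j++
[i=3,j=4] 14<17 → i++
[i=4,j=4] 17==17 emit → i++,j++
[i=5,j=5] 18<24 → i++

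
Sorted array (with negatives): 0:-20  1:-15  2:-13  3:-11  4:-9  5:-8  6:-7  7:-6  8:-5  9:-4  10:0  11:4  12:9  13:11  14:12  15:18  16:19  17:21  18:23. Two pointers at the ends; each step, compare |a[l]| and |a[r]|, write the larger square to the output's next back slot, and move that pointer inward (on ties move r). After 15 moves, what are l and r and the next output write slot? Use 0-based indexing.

l=8, r=11, next write slot=3

l=0 r=18: |-20|<=|23| out[18]=529, r--
l=0 r=17: |-20|<=|21| out[17]=441, r--
l=0 r=16: |-20|>|19| out[16]=400, l++
l=1 r=16: |-15|<=|19| out[15]=361, r--
l=1 r=15: |-15|<=|18| out[14]=324, r--
l=1 r=14: |-15|>|12| out[13]=225, l++
l=2 r=14: |-13|>|12| out[12]=169, l++
l=3 r=14: |-11|<=|12| out[11]=144, r--
l=3 r=13: |-11|<=|11| out[10]=121, r--
l=3 r=12: |-11|>|9| out[9]=121, l++
l=4 r=12: |-9|<=|9| out[8]=81, r--
l=4 r=11: |-9|>|4| out[7]=81, l++
l=5 r=11: |-8|>|4| out[6]=64, l++
l=6 r=11: |-7|>|4| out[5]=49, l++
l=7 r=11: |-6|>|4| out[4]=36, l++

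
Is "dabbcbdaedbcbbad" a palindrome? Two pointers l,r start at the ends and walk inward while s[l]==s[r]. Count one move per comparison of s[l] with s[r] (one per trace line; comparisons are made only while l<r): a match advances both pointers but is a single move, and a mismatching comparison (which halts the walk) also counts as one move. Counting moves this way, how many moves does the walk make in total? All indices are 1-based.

l=1 r=16: 'd'=='d', l++,r--
l=2 r=15: 'a'=='a', l++,r--
l=3 r=14: 'b'=='b', l++,r--
l=4 r=13: 'b'=='b', l++,r--
l=5 r=12: 'c'=='c', l++,r--
l=6 r=11: 'b'=='b', l++,r--
l=7 r=10: 'd'=='d', l++,r--
l=8 r=9: 'a'!='e', stop

8 moves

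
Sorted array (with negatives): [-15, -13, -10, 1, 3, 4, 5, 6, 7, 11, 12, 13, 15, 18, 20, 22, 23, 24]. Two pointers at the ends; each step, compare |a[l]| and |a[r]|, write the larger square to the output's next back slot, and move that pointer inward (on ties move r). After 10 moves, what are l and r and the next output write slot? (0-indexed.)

[0,17] |-15|<=|24| out[17]=576 → r--
[0,16] |-15|<=|23| out[16]=529 → r--
[0,15] |-15|<=|22| out[15]=484 → r--
[0,14] |-15|<=|20| out[14]=400 → r--
[0,13] |-15|<=|18| out[13]=324 → r--
[0,12] |-15|<=|15| out[12]=225 → r--
[0,11] |-15|>|13| out[11]=225 → l++
[1,11] |-13|<=|13| out[10]=169 → r--
[1,10] |-13|>|12| out[9]=169 → l++
[2,10] |-10|<=|12| out[8]=144 → r--

l=2, r=9, next write slot=7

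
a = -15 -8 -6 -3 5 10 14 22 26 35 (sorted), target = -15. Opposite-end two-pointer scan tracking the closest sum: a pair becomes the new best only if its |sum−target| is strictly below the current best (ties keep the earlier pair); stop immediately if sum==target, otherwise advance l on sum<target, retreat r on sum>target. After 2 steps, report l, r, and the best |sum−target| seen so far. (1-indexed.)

l=1, r=8, best |Δ|=26

[1,10] -15+35=20 d=35 * → r--
[1,9] -15+26=11 d=26 * → r--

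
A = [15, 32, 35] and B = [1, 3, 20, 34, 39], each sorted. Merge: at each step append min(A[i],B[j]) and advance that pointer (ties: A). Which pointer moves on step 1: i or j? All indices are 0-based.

j

[i=0,j=0] A[i]=15>B[j]=1 take 1 → j++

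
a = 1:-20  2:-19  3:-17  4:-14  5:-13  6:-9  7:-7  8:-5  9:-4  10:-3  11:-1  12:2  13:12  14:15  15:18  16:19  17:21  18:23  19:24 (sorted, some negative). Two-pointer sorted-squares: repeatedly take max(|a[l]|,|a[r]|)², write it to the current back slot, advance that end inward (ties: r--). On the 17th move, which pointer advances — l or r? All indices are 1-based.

l=1 r=19: |-20|<=|24| out[19]=576, r--
l=1 r=18: |-20|<=|23| out[18]=529, r--
l=1 r=17: |-20|<=|21| out[17]=441, r--
l=1 r=16: |-20|>|19| out[16]=400, l++
l=2 r=16: |-19|<=|19| out[15]=361, r--
l=2 r=15: |-19|>|18| out[14]=361, l++
l=3 r=15: |-17|<=|18| out[13]=324, r--
l=3 r=14: |-17|>|15| out[12]=289, l++
l=4 r=14: |-14|<=|15| out[11]=225, r--
l=4 r=13: |-14|>|12| out[10]=196, l++
l=5 r=13: |-13|>|12| out[9]=169, l++
l=6 r=13: |-9|<=|12| out[8]=144, r--
l=6 r=12: |-9|>|2| out[7]=81, l++
l=7 r=12: |-7|>|2| out[6]=49, l++
l=8 r=12: |-5|>|2| out[5]=25, l++
l=9 r=12: |-4|>|2| out[4]=16, l++
l=10 r=12: |-3|>|2| out[3]=9, l++

l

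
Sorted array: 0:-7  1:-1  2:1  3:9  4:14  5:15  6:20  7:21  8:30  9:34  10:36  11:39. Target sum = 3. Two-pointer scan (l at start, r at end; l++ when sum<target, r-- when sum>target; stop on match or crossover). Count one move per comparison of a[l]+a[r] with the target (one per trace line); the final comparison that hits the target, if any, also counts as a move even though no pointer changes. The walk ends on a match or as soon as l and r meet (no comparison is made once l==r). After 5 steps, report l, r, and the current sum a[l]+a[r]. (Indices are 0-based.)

[0,11] -7+39=32 >3 → r--
[0,10] -7+36=29 >3 → r--
[0,9] -7+34=27 >3 → r--
[0,8] -7+30=23 >3 → r--
[0,7] -7+21=14 >3 → r--

l=0, r=6, sum=13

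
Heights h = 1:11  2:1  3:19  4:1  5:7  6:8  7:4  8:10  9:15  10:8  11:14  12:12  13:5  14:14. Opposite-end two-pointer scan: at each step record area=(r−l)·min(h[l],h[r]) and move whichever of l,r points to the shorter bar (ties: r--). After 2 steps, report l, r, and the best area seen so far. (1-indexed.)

[1,14] min(11,14)*13=143 best=143 * → l++
[2,14] min(1,14)*12=12 best=143 → l++

l=3, r=14, best area=143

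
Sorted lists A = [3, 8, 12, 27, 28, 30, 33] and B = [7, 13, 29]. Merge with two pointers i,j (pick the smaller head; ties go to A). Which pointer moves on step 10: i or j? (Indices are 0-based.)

[i=0,j=0] A[i]=3<=B[j]=7 take 3 → i++
[i=1,j=0] A[i]=8>B[j]=7 take 7 → j++
[i=1,j=1] A[i]=8<=B[j]=13 take 8 → i++
[i=2,j=1] A[i]=12<=B[j]=13 take 12 → i++
[i=3,j=1] A[i]=27>B[j]=13 take 13 → j++
[i=3,j=2] A[i]=27<=B[j]=29 take 27 → i++
[i=4,j=2] A[i]=28<=B[j]=29 take 28 → i++
[i=5,j=2] A[i]=30>B[j]=29 take 29 → j++
[i=5,j=3] B done, take A[i]=30 → i++
[i=6,j=3] B done, take A[i]=33 → i++

i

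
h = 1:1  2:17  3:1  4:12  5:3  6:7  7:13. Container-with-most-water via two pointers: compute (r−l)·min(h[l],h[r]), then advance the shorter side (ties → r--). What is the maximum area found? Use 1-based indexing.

max area = 65

l=1 r=7: min(1,13)*6=6 best=6 *, l++
l=2 r=7: min(17,13)*5=65 best=65 *, r--
l=2 r=6: min(17,7)*4=28 best=65, r--
l=2 r=5: min(17,3)*3=9 best=65, r--
l=2 r=4: min(17,12)*2=24 best=65, r--
l=2 r=3: min(17,1)*1=1 best=65, r--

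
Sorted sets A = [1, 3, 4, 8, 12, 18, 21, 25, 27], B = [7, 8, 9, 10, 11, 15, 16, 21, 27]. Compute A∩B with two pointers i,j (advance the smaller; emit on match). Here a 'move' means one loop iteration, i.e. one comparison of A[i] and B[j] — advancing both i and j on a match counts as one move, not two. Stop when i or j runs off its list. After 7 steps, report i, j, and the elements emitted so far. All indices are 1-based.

[i=1,j=1] 1<7 → i++
[i=2,j=1] 3<7 → i++
[i=3,j=1] 4<7 → i++
[i=4,j=1] 8>7 → j++
[i=4,j=2] 8==8 emit → i++,j++
[i=5,j=3] 12>9 → j++
[i=5,j=4] 12>10 → j++

i=5, j=5, emitted=[8]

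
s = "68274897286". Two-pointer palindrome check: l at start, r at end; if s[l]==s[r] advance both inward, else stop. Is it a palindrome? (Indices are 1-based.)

not a palindrome (mismatch at 5,7)

l=1 r=11: '6'=='6', l++,r--
l=2 r=10: '8'=='8', l++,r--
l=3 r=9: '2'=='2', l++,r--
l=4 r=8: '7'=='7', l++,r--
l=5 r=7: '4'!='9', stop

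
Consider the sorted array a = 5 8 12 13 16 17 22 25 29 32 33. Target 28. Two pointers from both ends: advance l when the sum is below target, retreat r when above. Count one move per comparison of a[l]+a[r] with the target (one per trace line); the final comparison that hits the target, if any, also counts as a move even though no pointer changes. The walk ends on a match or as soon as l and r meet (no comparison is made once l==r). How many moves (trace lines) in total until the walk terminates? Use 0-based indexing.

9 moves

[0,10] 5+33=38 >28 → r--
[0,9] 5+32=37 >28 → r--
[0,8] 5+29=34 >28 → r--
[0,7] 5+25=30 >28 → r--
[0,6] 5+22=27 <28 → l++
[1,6] 8+22=30 >28 → r--
[1,5] 8+17=25 <28 → l++
[2,5] 12+17=29 >28 → r--
[2,4] 12+16=28 → found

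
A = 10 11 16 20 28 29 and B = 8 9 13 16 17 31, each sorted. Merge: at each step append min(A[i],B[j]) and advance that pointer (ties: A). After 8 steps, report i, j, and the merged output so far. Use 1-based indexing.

i=1 j=1: A[i]=10>B[j]=8 take 8, j++
i=1 j=2: A[i]=10>B[j]=9 take 9, j++
i=1 j=3: A[i]=10<=B[j]=13 take 10, i++
i=2 j=3: A[i]=11<=B[j]=13 take 11, i++
i=3 j=3: A[i]=16>B[j]=13 take 13, j++
i=3 j=4: A[i]=16<=B[j]=16 take 16, i++
i=4 j=4: A[i]=20>B[j]=16 take 16, j++
i=4 j=5: A[i]=20>B[j]=17 take 17, j++

i=4, j=6, merged so far=[8, 9, 10, 11, 13, 16, 16, 17]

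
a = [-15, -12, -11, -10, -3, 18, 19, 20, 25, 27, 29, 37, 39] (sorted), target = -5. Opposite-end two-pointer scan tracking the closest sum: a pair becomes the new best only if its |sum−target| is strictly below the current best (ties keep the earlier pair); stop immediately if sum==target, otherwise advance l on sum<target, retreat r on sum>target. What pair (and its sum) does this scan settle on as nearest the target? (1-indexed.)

pair (-15, 18) with sum 3 (|Δ|=8)

l=1 r=13: -15+39=24 d=29 *, r--
l=1 r=12: -15+37=22 d=27 *, r--
l=1 r=11: -15+29=14 d=19 *, r--
l=1 r=10: -15+27=12 d=17 *, r--
l=1 r=9: -15+25=10 d=15 *, r--
l=1 r=8: -15+20=5 d=10 *, r--
l=1 r=7: -15+19=4 d=9 *, r--
l=1 r=6: -15+18=3 d=8 *, r--
l=1 r=5: -15+-3=-18 d=13, l++
l=2 r=5: -12+-3=-15 d=10, l++
l=3 r=5: -11+-3=-14 d=9, l++
l=4 r=5: -10+-3=-13 d=8, l++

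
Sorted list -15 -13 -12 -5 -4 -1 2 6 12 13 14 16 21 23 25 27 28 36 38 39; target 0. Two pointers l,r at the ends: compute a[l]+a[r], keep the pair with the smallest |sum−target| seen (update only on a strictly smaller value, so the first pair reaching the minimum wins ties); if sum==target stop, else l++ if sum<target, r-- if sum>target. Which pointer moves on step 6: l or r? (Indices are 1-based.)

l=1 r=20: -15+39=24 d=24 *, r--
l=1 r=19: -15+38=23 d=23 *, r--
l=1 r=18: -15+36=21 d=21 *, r--
l=1 r=17: -15+28=13 d=13 *, r--
l=1 r=16: -15+27=12 d=12 *, r--
l=1 r=15: -15+25=10 d=10 *, r--

r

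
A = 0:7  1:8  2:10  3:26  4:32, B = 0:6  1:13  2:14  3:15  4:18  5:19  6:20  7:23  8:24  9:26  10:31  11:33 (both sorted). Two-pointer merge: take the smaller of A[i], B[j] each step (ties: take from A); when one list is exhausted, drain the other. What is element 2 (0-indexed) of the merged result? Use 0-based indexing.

merged[2] = 8

i=0 j=0: A[i]=7>B[j]=6 take 6, j++
i=0 j=1: A[i]=7<=B[j]=13 take 7, i++
i=1 j=1: A[i]=8<=B[j]=13 take 8, i++
i=2 j=1: A[i]=10<=B[j]=13 take 10, i++
i=3 j=1: A[i]=26>B[j]=13 take 13, j++
i=3 j=2: A[i]=26>B[j]=14 take 14, j++
i=3 j=3: A[i]=26>B[j]=15 take 15, j++
i=3 j=4: A[i]=26>B[j]=18 take 18, j++
i=3 j=5: A[i]=26>B[j]=19 take 19, j++
i=3 j=6: A[i]=26>B[j]=20 take 20, j++
i=3 j=7: A[i]=26>B[j]=23 take 23, j++
i=3 j=8: A[i]=26>B[j]=24 take 24, j++
i=3 j=9: A[i]=26<=B[j]=26 take 26, i++
i=4 j=9: A[i]=32>B[j]=26 take 26, j++
i=4 j=10: A[i]=32>B[j]=31 take 31, j++
i=4 j=11: A[i]=32<=B[j]=33 take 32, i++
i=5 j=11: A done, take B[j]=33, j++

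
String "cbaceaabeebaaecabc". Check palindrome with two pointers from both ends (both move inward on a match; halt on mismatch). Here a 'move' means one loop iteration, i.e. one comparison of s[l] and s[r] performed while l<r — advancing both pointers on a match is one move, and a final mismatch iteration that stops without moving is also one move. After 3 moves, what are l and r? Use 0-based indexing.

l=0 r=17: 'c'=='c', l++,r--
l=1 r=16: 'b'=='b', l++,r--
l=2 r=15: 'a'=='a', l++,r--

l=3, r=14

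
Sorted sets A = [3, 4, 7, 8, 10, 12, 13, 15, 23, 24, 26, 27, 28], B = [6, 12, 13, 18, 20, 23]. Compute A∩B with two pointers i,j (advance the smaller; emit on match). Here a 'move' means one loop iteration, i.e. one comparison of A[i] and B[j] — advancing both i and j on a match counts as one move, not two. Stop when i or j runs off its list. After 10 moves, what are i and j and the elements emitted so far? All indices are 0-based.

i=8, j=4, emitted=[12, 13]

[i=0,j=0] 3<6 → i++
[i=1,j=0] 4<6 → i++
[i=2,j=0] 7>6 → j++
[i=2,j=1] 7<12 → i++
[i=3,j=1] 8<12 → i++
[i=4,j=1] 10<12 → i++
[i=5,j=1] 12==12 emit → i++,j++
[i=6,j=2] 13==13 emit → i++,j++
[i=7,j=3] 15<18 → i++
[i=8,j=3] 23>18 → j++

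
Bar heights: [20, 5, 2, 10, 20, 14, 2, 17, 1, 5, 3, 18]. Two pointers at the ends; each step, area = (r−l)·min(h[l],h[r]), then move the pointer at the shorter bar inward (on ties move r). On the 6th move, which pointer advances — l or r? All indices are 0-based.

r

[0,11] min(20,18)*11=198 best=198 * → r--
[0,10] min(20,3)*10=30 best=198 → r--
[0,9] min(20,5)*9=45 best=198 → r--
[0,8] min(20,1)*8=8 best=198 → r--
[0,7] min(20,17)*7=119 best=198 → r--
[0,6] min(20,2)*6=12 best=198 → r--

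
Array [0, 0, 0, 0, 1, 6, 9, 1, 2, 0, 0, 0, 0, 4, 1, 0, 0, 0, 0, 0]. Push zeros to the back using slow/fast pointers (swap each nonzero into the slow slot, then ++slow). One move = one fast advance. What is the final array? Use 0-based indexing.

[1, 6, 9, 1, 2, 4, 1, 0, 0, 0, 0, 0, 0, 0, 0, 0, 0, 0, 0, 0]

slow=0 fast=0: a[fast]=0, fast++
slow=0 fast=1: a[fast]=0, fast++
slow=0 fast=2: a[fast]=0, fast++
slow=0 fast=3: a[fast]=0, fast++
slow=0 fast=4: a[fast]=1≠0 swap→a[0]=1, slow++,fast++
slow=1 fast=5: a[fast]=6≠0 swap→a[1]=6, slow++,fast++
slow=2 fast=6: a[fast]=9≠0 swap→a[2]=9, slow++,fast++
slow=3 fast=7: a[fast]=1≠0 swap→a[3]=1, slow++,fast++
slow=4 fast=8: a[fast]=2≠0 swap→a[4]=2, slow++,fast++
slow=5 fast=9: a[fast]=0, fast++
slow=5 fast=10: a[fast]=0, fast++
slow=5 fast=11: a[fast]=0, fast++
slow=5 fast=12: a[fast]=0, fast++
slow=5 fast=13: a[fast]=4≠0 swap→a[5]=4, slow++,fast++
slow=6 fast=14: a[fast]=1≠0 swap→a[6]=1, slow++,fast++
slow=7 fast=15: a[fast]=0, fast++
slow=7 fast=16: a[fast]=0, fast++
slow=7 fast=17: a[fast]=0, fast++
slow=7 fast=18: a[fast]=0, fast++
slow=7 fast=19: a[fast]=0, fast++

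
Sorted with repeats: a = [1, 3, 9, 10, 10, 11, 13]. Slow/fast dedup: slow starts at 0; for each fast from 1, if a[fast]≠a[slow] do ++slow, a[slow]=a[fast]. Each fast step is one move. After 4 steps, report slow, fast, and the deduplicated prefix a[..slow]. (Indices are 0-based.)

(s=0,f=1) a[fast]=3≠a[slow]=1 write a[1]=3 → slow++,fast++
(s=1,f=2) a[fast]=9≠a[slow]=3 write a[2]=9 → slow++,fast++
(s=2,f=3) a[fast]=10≠a[slow]=9 write a[3]=10 → slow++,fast++
(s=3,f=4) a[fast]=10=a[slow] dup → fast++

slow=3, fast=5, prefix=[1, 3, 9, 10]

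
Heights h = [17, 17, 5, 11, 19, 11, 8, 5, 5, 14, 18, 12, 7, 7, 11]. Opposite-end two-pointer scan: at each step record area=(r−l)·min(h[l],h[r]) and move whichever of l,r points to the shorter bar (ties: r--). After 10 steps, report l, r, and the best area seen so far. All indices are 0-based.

l=4, r=8, best area=170

[0,14] min(17,11)*14=154 best=154 * → r--
[0,13] min(17,7)*13=91 best=154 → r--
[0,12] min(17,7)*12=84 best=154 → r--
[0,11] min(17,12)*11=132 best=154 → r--
[0,10] min(17,18)*10=170 best=170 * → l++
[1,10] min(17,18)*9=153 best=170 → l++
[2,10] min(5,18)*8=40 best=170 → l++
[3,10] min(11,18)*7=77 best=170 → l++
[4,10] min(19,18)*6=108 best=170 → r--
[4,9] min(19,14)*5=70 best=170 → r--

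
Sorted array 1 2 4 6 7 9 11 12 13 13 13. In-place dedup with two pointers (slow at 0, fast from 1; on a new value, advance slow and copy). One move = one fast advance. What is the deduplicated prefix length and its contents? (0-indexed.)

length 9; prefix = [1, 2, 4, 6, 7, 9, 11, 12, 13]

(s=0,f=1) a[fast]=2≠a[slow]=1 write a[1]=2 → slow++,fast++
(s=1,f=2) a[fast]=4≠a[slow]=2 write a[2]=4 → slow++,fast++
(s=2,f=3) a[fast]=6≠a[slow]=4 write a[3]=6 → slow++,fast++
(s=3,f=4) a[fast]=7≠a[slow]=6 write a[4]=7 → slow++,fast++
(s=4,f=5) a[fast]=9≠a[slow]=7 write a[5]=9 → slow++,fast++
(s=5,f=6) a[fast]=11≠a[slow]=9 write a[6]=11 → slow++,fast++
(s=6,f=7) a[fast]=12≠a[slow]=11 write a[7]=12 → slow++,fast++
(s=7,f=8) a[fast]=13≠a[slow]=12 write a[8]=13 → slow++,fast++
(s=8,f=9) a[fast]=13=a[slow] dup → fast++
(s=8,f=10) a[fast]=13=a[slow] dup → fast++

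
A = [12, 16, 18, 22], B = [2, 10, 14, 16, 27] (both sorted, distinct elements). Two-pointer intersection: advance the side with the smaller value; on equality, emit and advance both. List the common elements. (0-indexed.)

intersection = [16]

i=0 j=0: 12>2, j++
i=0 j=1: 12>10, j++
i=0 j=2: 12<14, i++
i=1 j=2: 16>14, j++
i=1 j=3: 16==16 emit, i++,j++
i=2 j=4: 18<27, i++
i=3 j=4: 22<27, i++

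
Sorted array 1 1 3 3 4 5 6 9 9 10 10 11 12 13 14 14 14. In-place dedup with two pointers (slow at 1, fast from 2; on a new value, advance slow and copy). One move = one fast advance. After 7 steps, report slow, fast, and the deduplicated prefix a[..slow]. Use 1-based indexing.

slow=6, fast=9, prefix=[1, 3, 4, 5, 6, 9]

(s=1,f=2) a[fast]=1=a[slow] dup → fast++
(s=1,f=3) a[fast]=3≠a[slow]=1 write a[2]=3 → slow++,fast++
(s=2,f=4) a[fast]=3=a[slow] dup → fast++
(s=2,f=5) a[fast]=4≠a[slow]=3 write a[3]=4 → slow++,fast++
(s=3,f=6) a[fast]=5≠a[slow]=4 write a[4]=5 → slow++,fast++
(s=4,f=7) a[fast]=6≠a[slow]=5 write a[5]=6 → slow++,fast++
(s=5,f=8) a[fast]=9≠a[slow]=6 write a[6]=9 → slow++,fast++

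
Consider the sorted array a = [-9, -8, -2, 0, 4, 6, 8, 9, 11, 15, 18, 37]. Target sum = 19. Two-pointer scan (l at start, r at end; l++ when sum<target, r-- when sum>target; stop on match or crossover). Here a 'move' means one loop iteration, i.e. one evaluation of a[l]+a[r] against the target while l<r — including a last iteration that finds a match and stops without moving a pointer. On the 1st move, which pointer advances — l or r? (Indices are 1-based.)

r

[1,12] -9+37=28 >19 → r--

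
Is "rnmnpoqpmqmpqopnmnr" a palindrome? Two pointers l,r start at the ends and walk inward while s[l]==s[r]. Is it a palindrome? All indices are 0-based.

palindrome

l=0 r=18: 'r'=='r', l++,r--
l=1 r=17: 'n'=='n', l++,r--
l=2 r=16: 'm'=='m', l++,r--
l=3 r=15: 'n'=='n', l++,r--
l=4 r=14: 'p'=='p', l++,r--
l=5 r=13: 'o'=='o', l++,r--
l=6 r=12: 'q'=='q', l++,r--
l=7 r=11: 'p'=='p', l++,r--
l=8 r=10: 'm'=='m', l++,r--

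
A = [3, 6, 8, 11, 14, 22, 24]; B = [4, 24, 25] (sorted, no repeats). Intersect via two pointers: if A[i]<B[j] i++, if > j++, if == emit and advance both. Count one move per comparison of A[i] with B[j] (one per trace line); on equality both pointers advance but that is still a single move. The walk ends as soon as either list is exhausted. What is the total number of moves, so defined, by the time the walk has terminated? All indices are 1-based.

i=1 j=1: 3<4, i++
i=2 j=1: 6>4, j++
i=2 j=2: 6<24, i++
i=3 j=2: 8<24, i++
i=4 j=2: 11<24, i++
i=5 j=2: 14<24, i++
i=6 j=2: 22<24, i++
i=7 j=2: 24==24 emit, i++,j++

8 moves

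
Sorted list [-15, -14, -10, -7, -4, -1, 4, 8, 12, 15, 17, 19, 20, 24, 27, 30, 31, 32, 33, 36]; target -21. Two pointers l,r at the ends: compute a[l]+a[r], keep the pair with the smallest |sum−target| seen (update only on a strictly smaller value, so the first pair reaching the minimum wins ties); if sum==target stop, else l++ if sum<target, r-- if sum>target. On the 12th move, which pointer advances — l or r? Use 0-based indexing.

l=0 r=19: -15+36=21 d=42 *, r--
l=0 r=18: -15+33=18 d=39 *, r--
l=0 r=17: -15+32=17 d=38 *, r--
l=0 r=16: -15+31=16 d=37 *, r--
l=0 r=15: -15+30=15 d=36 *, r--
l=0 r=14: -15+27=12 d=33 *, r--
l=0 r=13: -15+24=9 d=30 *, r--
l=0 r=12: -15+20=5 d=26 *, r--
l=0 r=11: -15+19=4 d=25 *, r--
l=0 r=10: -15+17=2 d=23 *, r--
l=0 r=9: -15+15=0 d=21 *, r--
l=0 r=8: -15+12=-3 d=18 *, r--

r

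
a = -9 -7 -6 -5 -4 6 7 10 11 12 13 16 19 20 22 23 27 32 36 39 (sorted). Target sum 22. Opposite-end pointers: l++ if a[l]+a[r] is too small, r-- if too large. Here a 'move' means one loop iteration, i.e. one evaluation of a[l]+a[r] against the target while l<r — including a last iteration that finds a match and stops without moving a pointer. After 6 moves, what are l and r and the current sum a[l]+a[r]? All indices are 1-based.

l=4, r=17, sum=22

l=1 r=20: -9+39=30 >22, r--
l=1 r=19: -9+36=27 >22, r--
l=1 r=18: -9+32=23 >22, r--
l=1 r=17: -9+27=18 <22, l++
l=2 r=17: -7+27=20 <22, l++
l=3 r=17: -6+27=21 <22, l++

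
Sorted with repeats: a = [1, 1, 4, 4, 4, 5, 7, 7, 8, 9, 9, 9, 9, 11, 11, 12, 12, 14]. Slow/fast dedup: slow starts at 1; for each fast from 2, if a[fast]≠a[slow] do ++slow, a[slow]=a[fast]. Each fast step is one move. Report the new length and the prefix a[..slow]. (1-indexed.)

length 9; prefix = [1, 4, 5, 7, 8, 9, 11, 12, 14]

slow=1 fast=2: a[fast]=1=a[slow] dup, fast++
slow=1 fast=3: a[fast]=4≠a[slow]=1 write a[2]=4, slow++,fast++
slow=2 fast=4: a[fast]=4=a[slow] dup, fast++
slow=2 fast=5: a[fast]=4=a[slow] dup, fast++
slow=2 fast=6: a[fast]=5≠a[slow]=4 write a[3]=5, slow++,fast++
slow=3 fast=7: a[fast]=7≠a[slow]=5 write a[4]=7, slow++,fast++
slow=4 fast=8: a[fast]=7=a[slow] dup, fast++
slow=4 fast=9: a[fast]=8≠a[slow]=7 write a[5]=8, slow++,fast++
slow=5 fast=10: a[fast]=9≠a[slow]=8 write a[6]=9, slow++,fast++
slow=6 fast=11: a[fast]=9=a[slow] dup, fast++
slow=6 fast=12: a[fast]=9=a[slow] dup, fast++
slow=6 fast=13: a[fast]=9=a[slow] dup, fast++
slow=6 fast=14: a[fast]=11≠a[slow]=9 write a[7]=11, slow++,fast++
slow=7 fast=15: a[fast]=11=a[slow] dup, fast++
slow=7 fast=16: a[fast]=12≠a[slow]=11 write a[8]=12, slow++,fast++
slow=8 fast=17: a[fast]=12=a[slow] dup, fast++
slow=8 fast=18: a[fast]=14≠a[slow]=12 write a[9]=14, slow++,fast++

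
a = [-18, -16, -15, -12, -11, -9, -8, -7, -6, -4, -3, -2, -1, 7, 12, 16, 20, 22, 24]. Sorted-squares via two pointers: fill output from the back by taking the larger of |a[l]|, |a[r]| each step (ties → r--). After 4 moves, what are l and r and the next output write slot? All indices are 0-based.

l=1, r=15, next write slot=14

[0,18] |-18|<=|24| out[18]=576 → r--
[0,17] |-18|<=|22| out[17]=484 → r--
[0,16] |-18|<=|20| out[16]=400 → r--
[0,15] |-18|>|16| out[15]=324 → l++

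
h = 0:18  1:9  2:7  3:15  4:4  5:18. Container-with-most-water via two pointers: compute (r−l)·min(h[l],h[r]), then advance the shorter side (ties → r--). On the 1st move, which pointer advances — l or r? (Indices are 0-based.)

r

l=0 r=5: min(18,18)*5=90 best=90 *, r--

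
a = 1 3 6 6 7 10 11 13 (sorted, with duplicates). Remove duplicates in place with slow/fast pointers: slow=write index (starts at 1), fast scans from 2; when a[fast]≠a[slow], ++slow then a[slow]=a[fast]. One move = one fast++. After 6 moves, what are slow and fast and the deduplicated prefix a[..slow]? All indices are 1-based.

(s=1,f=2) a[fast]=3≠a[slow]=1 write a[2]=3 → slow++,fast++
(s=2,f=3) a[fast]=6≠a[slow]=3 write a[3]=6 → slow++,fast++
(s=3,f=4) a[fast]=6=a[slow] dup → fast++
(s=3,f=5) a[fast]=7≠a[slow]=6 write a[4]=7 → slow++,fast++
(s=4,f=6) a[fast]=10≠a[slow]=7 write a[5]=10 → slow++,fast++
(s=5,f=7) a[fast]=11≠a[slow]=10 write a[6]=11 → slow++,fast++

slow=6, fast=8, prefix=[1, 3, 6, 7, 10, 11]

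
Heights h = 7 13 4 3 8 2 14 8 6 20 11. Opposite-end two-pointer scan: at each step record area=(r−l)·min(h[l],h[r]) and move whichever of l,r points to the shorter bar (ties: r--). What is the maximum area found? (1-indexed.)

l=1 r=11: min(7,11)*10=70 best=70 *, l++
l=2 r=11: min(13,11)*9=99 best=99 *, r--
l=2 r=10: min(13,20)*8=104 best=104 *, l++
l=3 r=10: min(4,20)*7=28 best=104, l++
l=4 r=10: min(3,20)*6=18 best=104, l++
l=5 r=10: min(8,20)*5=40 best=104, l++
l=6 r=10: min(2,20)*4=8 best=104, l++
l=7 r=10: min(14,20)*3=42 best=104, l++
l=8 r=10: min(8,20)*2=16 best=104, l++
l=9 r=10: min(6,20)*1=6 best=104, l++

max area = 104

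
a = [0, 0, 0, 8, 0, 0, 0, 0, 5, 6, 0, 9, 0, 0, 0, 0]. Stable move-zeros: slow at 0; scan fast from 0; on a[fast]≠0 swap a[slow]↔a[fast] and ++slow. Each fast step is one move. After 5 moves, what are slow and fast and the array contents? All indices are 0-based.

slow=1, fast=5, a=[8, 0, 0, 0, 0, 0, 0, 0, 5, 6, 0, 9, 0, 0, 0, 0]

slow=0 fast=0: a[fast]=0, fast++
slow=0 fast=1: a[fast]=0, fast++
slow=0 fast=2: a[fast]=0, fast++
slow=0 fast=3: a[fast]=8≠0 swap→a[0]=8, slow++,fast++
slow=1 fast=4: a[fast]=0, fast++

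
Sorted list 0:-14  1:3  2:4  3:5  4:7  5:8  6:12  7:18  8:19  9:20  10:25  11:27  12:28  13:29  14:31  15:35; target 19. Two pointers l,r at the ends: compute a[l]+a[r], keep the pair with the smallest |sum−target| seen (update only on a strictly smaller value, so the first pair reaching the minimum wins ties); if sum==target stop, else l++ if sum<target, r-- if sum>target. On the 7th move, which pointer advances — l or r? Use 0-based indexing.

l=0 r=15: -14+35=21 d=2 *, r--
l=0 r=14: -14+31=17 d=2, l++
l=1 r=14: 3+31=34 d=15, r--
l=1 r=13: 3+29=32 d=13, r--
l=1 r=12: 3+28=31 d=12, r--
l=1 r=11: 3+27=30 d=11, r--
l=1 r=10: 3+25=28 d=9, r--

r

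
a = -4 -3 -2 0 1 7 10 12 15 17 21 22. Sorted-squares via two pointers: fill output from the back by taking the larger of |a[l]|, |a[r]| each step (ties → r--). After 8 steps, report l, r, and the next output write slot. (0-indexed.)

l=1, r=4, next write slot=3

l=0 r=11: |-4|<=|22| out[11]=484, r--
l=0 r=10: |-4|<=|21| out[10]=441, r--
l=0 r=9: |-4|<=|17| out[9]=289, r--
l=0 r=8: |-4|<=|15| out[8]=225, r--
l=0 r=7: |-4|<=|12| out[7]=144, r--
l=0 r=6: |-4|<=|10| out[6]=100, r--
l=0 r=5: |-4|<=|7| out[5]=49, r--
l=0 r=4: |-4|>|1| out[4]=16, l++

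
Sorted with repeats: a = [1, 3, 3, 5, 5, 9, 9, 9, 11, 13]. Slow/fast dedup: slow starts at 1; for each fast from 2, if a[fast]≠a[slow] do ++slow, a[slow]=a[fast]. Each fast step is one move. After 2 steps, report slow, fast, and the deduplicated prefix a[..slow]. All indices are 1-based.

slow=2, fast=4, prefix=[1, 3]

slow=1 fast=2: a[fast]=3≠a[slow]=1 write a[2]=3, slow++,fast++
slow=2 fast=3: a[fast]=3=a[slow] dup, fast++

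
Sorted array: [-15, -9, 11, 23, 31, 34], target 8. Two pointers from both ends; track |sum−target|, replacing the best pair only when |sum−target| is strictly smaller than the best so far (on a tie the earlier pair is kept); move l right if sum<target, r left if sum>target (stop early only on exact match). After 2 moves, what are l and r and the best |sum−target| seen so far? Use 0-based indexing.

l=0, r=3, best |Δ|=8

[0,5] -15+34=19 d=11 * → r--
[0,4] -15+31=16 d=8 * → r--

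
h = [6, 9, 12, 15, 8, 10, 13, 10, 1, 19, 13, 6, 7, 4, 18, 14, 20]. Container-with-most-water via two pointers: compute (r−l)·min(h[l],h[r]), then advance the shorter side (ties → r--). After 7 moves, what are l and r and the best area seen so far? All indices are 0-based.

[0,16] min(6,20)*16=96 best=96 * → l++
[1,16] min(9,20)*15=135 best=135 * → l++
[2,16] min(12,20)*14=168 best=168 * → l++
[3,16] min(15,20)*13=195 best=195 * → l++
[4,16] min(8,20)*12=96 best=195 → l++
[5,16] min(10,20)*11=110 best=195 → l++
[6,16] min(13,20)*10=130 best=195 → l++

l=7, r=16, best area=195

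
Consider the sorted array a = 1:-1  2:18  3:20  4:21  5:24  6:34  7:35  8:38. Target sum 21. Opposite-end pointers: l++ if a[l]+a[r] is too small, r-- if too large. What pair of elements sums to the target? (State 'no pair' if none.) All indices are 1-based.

no pair

l=1 r=8: -1+38=37 >21, r--
l=1 r=7: -1+35=34 >21, r--
l=1 r=6: -1+34=33 >21, r--
l=1 r=5: -1+24=23 >21, r--
l=1 r=4: -1+21=20 <21, l++
l=2 r=4: 18+21=39 >21, r--
l=2 r=3: 18+20=38 >21, r--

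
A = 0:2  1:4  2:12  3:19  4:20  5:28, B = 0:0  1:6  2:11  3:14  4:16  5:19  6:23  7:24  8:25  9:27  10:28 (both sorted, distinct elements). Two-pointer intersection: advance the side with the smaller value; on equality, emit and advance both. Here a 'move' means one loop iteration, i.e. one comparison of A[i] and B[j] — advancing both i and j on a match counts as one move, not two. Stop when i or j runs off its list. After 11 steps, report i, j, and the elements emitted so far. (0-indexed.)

i=5, j=7, emitted=[19]

i=0 j=0: 2>0, j++
i=0 j=1: 2<6, i++
i=1 j=1: 4<6, i++
i=2 j=1: 12>6, j++
i=2 j=2: 12>11, j++
i=2 j=3: 12<14, i++
i=3 j=3: 19>14, j++
i=3 j=4: 19>16, j++
i=3 j=5: 19==19 emit, i++,j++
i=4 j=6: 20<23, i++
i=5 j=6: 28>23, j++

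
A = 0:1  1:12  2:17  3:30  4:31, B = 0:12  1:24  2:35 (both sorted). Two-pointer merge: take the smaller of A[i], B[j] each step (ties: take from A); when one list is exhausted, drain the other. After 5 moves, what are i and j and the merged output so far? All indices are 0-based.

i=3, j=2, merged so far=[1, 12, 12, 17, 24]

i=0 j=0: A[i]=1<=B[j]=12 take 1, i++
i=1 j=0: A[i]=12<=B[j]=12 take 12, i++
i=2 j=0: A[i]=17>B[j]=12 take 12, j++
i=2 j=1: A[i]=17<=B[j]=24 take 17, i++
i=3 j=1: A[i]=30>B[j]=24 take 24, j++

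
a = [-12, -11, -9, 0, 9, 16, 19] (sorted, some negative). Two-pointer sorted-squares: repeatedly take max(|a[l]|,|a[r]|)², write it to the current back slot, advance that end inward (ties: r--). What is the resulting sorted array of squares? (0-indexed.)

[0,6] |-12|<=|19| out[6]=361 → r--
[0,5] |-12|<=|16| out[5]=256 → r--
[0,4] |-12|>|9| out[4]=144 → l++
[1,4] |-11|>|9| out[3]=121 → l++
[2,4] |-9|<=|9| out[2]=81 → r--
[2,3] |-9|>|0| out[1]=81 → l++
[3,3] |0|<=|0| out[0]=0 → r--

[0, 81, 81, 121, 144, 256, 361]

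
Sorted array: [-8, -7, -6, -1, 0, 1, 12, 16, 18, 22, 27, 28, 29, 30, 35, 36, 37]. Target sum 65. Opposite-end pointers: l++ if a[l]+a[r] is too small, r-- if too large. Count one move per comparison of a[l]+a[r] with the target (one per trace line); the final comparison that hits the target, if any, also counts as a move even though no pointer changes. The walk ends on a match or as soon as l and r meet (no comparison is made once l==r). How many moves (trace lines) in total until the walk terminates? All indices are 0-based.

[0,16] -8+37=29 <65 → l++
[1,16] -7+37=30 <65 → l++
[2,16] -6+37=31 <65 → l++
[3,16] -1+37=36 <65 → l++
[4,16] 0+37=37 <65 → l++
[5,16] 1+37=38 <65 → l++
[6,16] 12+37=49 <65 → l++
[7,16] 16+37=53 <65 → l++
[8,16] 18+37=55 <65 → l++
[9,16] 22+37=59 <65 → l++
[10,16] 27+37=64 <65 → l++
[11,16] 28+37=65 → found

12 moves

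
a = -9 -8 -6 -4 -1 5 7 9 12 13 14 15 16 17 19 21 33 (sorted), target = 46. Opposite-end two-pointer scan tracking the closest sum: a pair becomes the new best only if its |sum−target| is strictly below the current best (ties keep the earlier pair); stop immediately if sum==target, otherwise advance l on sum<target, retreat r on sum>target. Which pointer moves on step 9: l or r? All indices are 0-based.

[0,16] -9+33=24 d=22 * → l++
[1,16] -8+33=25 d=21 * → l++
[2,16] -6+33=27 d=19 * → l++
[3,16] -4+33=29 d=17 * → l++
[4,16] -1+33=32 d=14 * → l++
[5,16] 5+33=38 d=8 * → l++
[6,16] 7+33=40 d=6 * → l++
[7,16] 9+33=42 d=4 * → l++
[8,16] 12+33=45 d=1 * → l++

l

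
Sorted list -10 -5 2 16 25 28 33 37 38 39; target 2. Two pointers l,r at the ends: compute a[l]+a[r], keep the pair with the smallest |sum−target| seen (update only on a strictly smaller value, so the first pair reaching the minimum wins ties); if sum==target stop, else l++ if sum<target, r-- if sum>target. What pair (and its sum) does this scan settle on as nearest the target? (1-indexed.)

l=1 r=10: -10+39=29 d=27 *, r--
l=1 r=9: -10+38=28 d=26 *, r--
l=1 r=8: -10+37=27 d=25 *, r--
l=1 r=7: -10+33=23 d=21 *, r--
l=1 r=6: -10+28=18 d=16 *, r--
l=1 r=5: -10+25=15 d=13 *, r--
l=1 r=4: -10+16=6 d=4 *, r--
l=1 r=3: -10+2=-8 d=10, l++
l=2 r=3: -5+2=-3 d=5, l++

pair (-10, 16) with sum 6 (|Δ|=4)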